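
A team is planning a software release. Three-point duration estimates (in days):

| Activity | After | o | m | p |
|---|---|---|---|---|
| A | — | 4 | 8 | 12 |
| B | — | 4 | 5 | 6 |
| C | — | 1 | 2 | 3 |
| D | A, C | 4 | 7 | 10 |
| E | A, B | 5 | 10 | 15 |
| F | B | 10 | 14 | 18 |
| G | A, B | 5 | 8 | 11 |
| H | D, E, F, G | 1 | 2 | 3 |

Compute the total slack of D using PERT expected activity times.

4 days

te_A = (4 + 4·8 + 12)/6 = 48/6 = 8
te_B = (4 + 4·5 + 6)/6 = 30/6 = 5
te_C = (1 + 4·2 + 3)/6 = 12/6 = 2
te_D = (4 + 4·7 + 10)/6 = 42/6 = 7
te_E = (5 + 4·10 + 15)/6 = 60/6 = 10
te_F = (10 + 4·14 + 18)/6 = 84/6 = 14
te_G = (5 + 4·8 + 11)/6 = 48/6 = 8
te_H = (1 + 4·2 + 3)/6 = 12/6 = 2

Forward pass:
ES_A = 0; EF_A = 8
ES_B = 0; EF_B = 5
ES_C = 0; EF_C = 2
ES_D = max(EF_A=8, EF_C=2) = 8; EF_D = 8+7 = 15
ES_E = max(EF_A=8, EF_B=5) = 8; EF_E = 8+10 = 18
ES_F = 5; EF_F = 5+14 = 19
ES_G = max(EF_A=8, EF_B=5) = 8; EF_G = 8+8 = 16
ES_H = max(EF_D=15, EF_E=18, EF_F=19, EF_G=16) = 19; EF_H = 19+2 = 21
Expected project duration μ = 21 days. Critical path: B → F → H.

Backward pass:
LF_H = 21; LS_H = 21−2 = 19
LF_G = LS_H = 19; LS_G = 19−8 = 11
LF_F = LS_H = 19; LS_F = 19−14 = 5
LF_E = LS_H = 19; LS_E = 19−10 = 9
LF_D = LS_H = 19; LS_D = 19−7 = 12
LF_C = LS_D = 12; LS_C = 12−2 = 10
LF_B = min(LS_E=9, LS_F=5, LS_G=11) = 5; LS_B = 5−5 = 0
LF_A = min(LS_D=12, LS_E=9, LS_G=11) = 9; LS_A = 9−8 = 1
Slack_D = LS_D − ES_D = 12 − 8 = 4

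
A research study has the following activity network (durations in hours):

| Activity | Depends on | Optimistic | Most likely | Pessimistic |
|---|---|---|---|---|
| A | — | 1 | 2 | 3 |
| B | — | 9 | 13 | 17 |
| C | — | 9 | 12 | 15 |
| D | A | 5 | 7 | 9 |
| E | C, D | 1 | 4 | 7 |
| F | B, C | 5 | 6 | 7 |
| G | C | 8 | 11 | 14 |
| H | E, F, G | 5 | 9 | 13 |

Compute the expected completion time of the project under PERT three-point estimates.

32 hours

te_A = (1 + 4·2 + 3)/6 = 12/6 = 2
te_B = (9 + 4·13 + 17)/6 = 78/6 = 13
te_C = (9 + 4·12 + 15)/6 = 72/6 = 12
te_D = (5 + 4·7 + 9)/6 = 42/6 = 7
te_E = (1 + 4·4 + 7)/6 = 24/6 = 4
te_F = (5 + 4·6 + 7)/6 = 36/6 = 6
te_G = (8 + 4·11 + 14)/6 = 66/6 = 11
te_H = (5 + 4·9 + 13)/6 = 54/6 = 9

Forward pass:
ES_A = 0; EF_A = 2
ES_B = 0; EF_B = 13
ES_C = 0; EF_C = 12
ES_D = 2; EF_D = 2+7 = 9
ES_E = max(EF_C=12, EF_D=9) = 12; EF_E = 12+4 = 16
ES_F = max(EF_B=13, EF_C=12) = 13; EF_F = 13+6 = 19
ES_G = 12; EF_G = 12+11 = 23
ES_H = max(EF_E=16, EF_F=19, EF_G=23) = 23; EF_H = 23+9 = 32
Expected project duration μ = 32 hours. Critical path: C → G → H.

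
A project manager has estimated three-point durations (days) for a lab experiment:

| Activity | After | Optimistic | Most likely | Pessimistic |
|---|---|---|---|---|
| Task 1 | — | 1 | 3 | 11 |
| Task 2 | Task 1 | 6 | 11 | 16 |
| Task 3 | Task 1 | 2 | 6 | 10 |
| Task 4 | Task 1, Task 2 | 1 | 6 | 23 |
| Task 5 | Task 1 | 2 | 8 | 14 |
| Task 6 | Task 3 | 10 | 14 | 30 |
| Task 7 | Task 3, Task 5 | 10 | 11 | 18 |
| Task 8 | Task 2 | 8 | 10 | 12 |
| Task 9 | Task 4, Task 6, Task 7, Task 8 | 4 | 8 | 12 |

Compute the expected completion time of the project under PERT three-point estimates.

34 days

te_Task 1 = (1 + 4·3 + 11)/6 = 24/6 = 4
te_Task 2 = (6 + 4·11 + 16)/6 = 66/6 = 11
te_Task 3 = (2 + 4·6 + 10)/6 = 36/6 = 6
te_Task 4 = (1 + 4·6 + 23)/6 = 48/6 = 8
te_Task 5 = (2 + 4·8 + 14)/6 = 48/6 = 8
te_Task 6 = (10 + 4·14 + 30)/6 = 96/6 = 16
te_Task 7 = (10 + 4·11 + 18)/6 = 72/6 = 12
te_Task 8 = (8 + 4·10 + 12)/6 = 60/6 = 10
te_Task 9 = (4 + 4·8 + 12)/6 = 48/6 = 8

Forward pass:
ES_Task 1 = 0; EF_Task 1 = 4
ES_Task 2 = 4; EF_Task 2 = 4+11 = 15
ES_Task 3 = 4; EF_Task 3 = 4+6 = 10
ES_Task 4 = max(EF_Task 1=4, EF_Task 2=15) = 15; EF_Task 4 = 15+8 = 23
ES_Task 5 = 4; EF_Task 5 = 4+8 = 12
ES_Task 6 = 10; EF_Task 6 = 10+16 = 26
ES_Task 7 = max(EF_Task 3=10, EF_Task 5=12) = 12; EF_Task 7 = 12+12 = 24
ES_Task 8 = 15; EF_Task 8 = 15+10 = 25
ES_Task 9 = max(EF_Task 4=23, EF_Task 6=26, EF_Task 7=24, EF_Task 8=25) = 26; EF_Task 9 = 26+8 = 34
Expected project duration μ = 34 days. Critical path: Task 1 → Task 3 → Task 6 → Task 9.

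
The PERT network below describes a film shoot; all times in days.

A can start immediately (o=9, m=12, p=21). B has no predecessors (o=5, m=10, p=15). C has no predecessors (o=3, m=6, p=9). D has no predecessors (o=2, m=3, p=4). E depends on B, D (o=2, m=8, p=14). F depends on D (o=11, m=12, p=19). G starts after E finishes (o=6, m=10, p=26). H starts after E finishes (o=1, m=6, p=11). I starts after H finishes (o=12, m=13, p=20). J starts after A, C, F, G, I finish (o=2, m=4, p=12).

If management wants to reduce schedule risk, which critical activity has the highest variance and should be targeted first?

E

te_A = (9 + 4·12 + 21)/6 = 78/6 = 13; σ²_A = ((21−9)/6)² = 4.000
te_B = (5 + 4·10 + 15)/6 = 60/6 = 10; σ²_B = ((15−5)/6)² = 2.778
te_C = (3 + 4·6 + 9)/6 = 36/6 = 6; σ²_C = ((9−3)/6)² = 1.000
te_D = (2 + 4·3 + 4)/6 = 18/6 = 3; σ²_D = ((4−2)/6)² = 0.111
te_E = (2 + 4·8 + 14)/6 = 48/6 = 8; σ²_E = ((14−2)/6)² = 4.000
te_F = (11 + 4·12 + 19)/6 = 78/6 = 13; σ²_F = ((19−11)/6)² = 1.778
te_G = (6 + 4·10 + 26)/6 = 72/6 = 12; σ²_G = ((26−6)/6)² = 11.111
te_H = (1 + 4·6 + 11)/6 = 36/6 = 6; σ²_H = ((11−1)/6)² = 2.778
te_I = (12 + 4·13 + 20)/6 = 84/6 = 14; σ²_I = ((20−12)/6)² = 1.778
te_J = (2 + 4·4 + 12)/6 = 30/6 = 5; σ²_J = ((12−2)/6)² = 2.778

Forward pass:
ES_A = 0; EF_A = 13
ES_B = 0; EF_B = 10
ES_C = 0; EF_C = 6
ES_D = 0; EF_D = 3
ES_E = max(EF_B=10, EF_D=3) = 10; EF_E = 10+8 = 18
ES_F = 3; EF_F = 3+13 = 16
ES_G = 18; EF_G = 18+12 = 30
ES_H = 18; EF_H = 18+6 = 24
ES_I = 24; EF_I = 24+14 = 38
ES_J = max(EF_A=13, EF_C=6, EF_F=16, EF_G=30, EF_I=38) = 38; EF_J = 38+5 = 43
Expected project duration μ = 43 days. Critical path: B → E → H → I → J.

Variances on critical path: σ²_B=2.778, σ²_E=4.000, σ²_H=2.778, σ²_I=1.778, σ²_J=2.778.
Largest is σ²_E = 4.000.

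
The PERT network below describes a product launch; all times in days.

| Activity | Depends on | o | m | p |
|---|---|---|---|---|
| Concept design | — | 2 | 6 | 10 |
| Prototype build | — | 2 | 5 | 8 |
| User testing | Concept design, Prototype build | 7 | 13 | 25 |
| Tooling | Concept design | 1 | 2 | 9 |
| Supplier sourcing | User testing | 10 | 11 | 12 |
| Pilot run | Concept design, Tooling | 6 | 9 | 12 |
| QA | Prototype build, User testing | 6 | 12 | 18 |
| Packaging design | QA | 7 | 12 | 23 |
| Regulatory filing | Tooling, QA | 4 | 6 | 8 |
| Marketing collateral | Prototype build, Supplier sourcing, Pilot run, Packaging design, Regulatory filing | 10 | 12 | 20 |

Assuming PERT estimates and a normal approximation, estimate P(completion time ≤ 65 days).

0.921

te_Concept design = (2 + 4·6 + 10)/6 = 36/6 = 6; σ²_Concept design = ((10−2)/6)² = 1.778
te_Prototype build = (2 + 4·5 + 8)/6 = 30/6 = 5; σ²_Prototype build = ((8−2)/6)² = 1.000
te_User testing = (7 + 4·13 + 25)/6 = 84/6 = 14; σ²_User testing = ((25−7)/6)² = 9.000
te_Tooling = (1 + 4·2 + 9)/6 = 18/6 = 3; σ²_Tooling = ((9−1)/6)² = 1.778
te_Supplier sourcing = (10 + 4·11 + 12)/6 = 66/6 = 11; σ²_Supplier sourcing = ((12−10)/6)² = 0.111
te_Pilot run = (6 + 4·9 + 12)/6 = 54/6 = 9; σ²_Pilot run = ((12−6)/6)² = 1.000
te_QA = (6 + 4·12 + 18)/6 = 72/6 = 12; σ²_QA = ((18−6)/6)² = 4.000
te_Packaging design = (7 + 4·12 + 23)/6 = 78/6 = 13; σ²_Packaging design = ((23−7)/6)² = 7.111
te_Regulatory filing = (4 + 4·6 + 8)/6 = 36/6 = 6; σ²_Regulatory filing = ((8−4)/6)² = 0.444
te_Marketing collateral = (10 + 4·12 + 20)/6 = 78/6 = 13; σ²_Marketing collateral = ((20−10)/6)² = 2.778

Forward pass:
ES_Concept design = 0; EF_Concept design = 6
ES_Prototype build = 0; EF_Prototype build = 5
ES_User testing = max(EF_Concept design=6, EF_Prototype build=5) = 6; EF_User testing = 6+14 = 20
ES_Tooling = 6; EF_Tooling = 6+3 = 9
ES_Supplier sourcing = 20; EF_Supplier sourcing = 20+11 = 31
ES_Pilot run = max(EF_Concept design=6, EF_Tooling=9) = 9; EF_Pilot run = 9+9 = 18
ES_QA = max(EF_Prototype build=5, EF_User testing=20) = 20; EF_QA = 20+12 = 32
ES_Packaging design = 32; EF_Packaging design = 32+13 = 45
ES_Regulatory filing = max(EF_Tooling=9, EF_QA=32) = 32; EF_Regulatory filing = 32+6 = 38
ES_Marketing collateral = max(EF_Prototype build=5, EF_Supplier sourcing=31, EF_Pilot run=18, EF_Packaging design=45, EF_Regulatory filing=38) = 45; EF_Marketing collateral = 45+13 = 58
Expected project duration μ = 58 days. Critical path: Concept design → User testing → QA → Packaging design → Marketing collateral.

Variance along critical path = 1.778 + 9.000 + 4.000 + 7.111 + 2.778 = 24.667; σ = √24.667 = 4.967 days.
Z = (65 − 58) / 4.967 = 1.409
P(T ≤ 65) = Φ(1.409) ≈ 0.921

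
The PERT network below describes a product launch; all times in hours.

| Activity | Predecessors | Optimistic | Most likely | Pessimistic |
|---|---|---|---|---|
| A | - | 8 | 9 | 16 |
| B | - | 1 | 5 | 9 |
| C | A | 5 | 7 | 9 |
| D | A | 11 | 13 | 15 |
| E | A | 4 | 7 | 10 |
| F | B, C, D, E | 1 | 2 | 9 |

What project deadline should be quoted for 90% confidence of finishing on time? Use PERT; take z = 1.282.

28.6 hours

te_A = (8 + 4·9 + 16)/6 = 60/6 = 10; σ²_A = ((16−8)/6)² = 1.778
te_B = (1 + 4·5 + 9)/6 = 30/6 = 5; σ²_B = ((9−1)/6)² = 1.778
te_C = (5 + 4·7 + 9)/6 = 42/6 = 7; σ²_C = ((9−5)/6)² = 0.444
te_D = (11 + 4·13 + 15)/6 = 78/6 = 13; σ²_D = ((15−11)/6)² = 0.444
te_E = (4 + 4·7 + 10)/6 = 42/6 = 7; σ²_E = ((10−4)/6)² = 1.000
te_F = (1 + 4·2 + 9)/6 = 18/6 = 3; σ²_F = ((9−1)/6)² = 1.778

Forward pass:
ES_A = 0; EF_A = 10
ES_B = 0; EF_B = 5
ES_C = 10; EF_C = 10+7 = 17
ES_D = 10; EF_D = 10+13 = 23
ES_E = 10; EF_E = 10+7 = 17
ES_F = max(EF_B=5, EF_C=17, EF_D=23, EF_E=17) = 23; EF_F = 23+3 = 26
Expected project duration μ = 26 hours. Critical path: A → D → F.

Variance along critical path = 1.778 + 0.444 + 1.778 = 4.000; σ = 2.000 hours.
D = μ + z·σ = 26 + 1.282·2.000 = 28.6 hours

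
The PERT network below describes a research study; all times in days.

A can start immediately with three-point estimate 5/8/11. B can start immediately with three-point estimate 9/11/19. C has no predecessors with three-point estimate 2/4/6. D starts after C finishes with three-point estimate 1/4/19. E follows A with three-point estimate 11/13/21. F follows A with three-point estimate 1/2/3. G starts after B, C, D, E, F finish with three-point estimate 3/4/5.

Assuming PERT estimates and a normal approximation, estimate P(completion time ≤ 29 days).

te_A = (5 + 4·8 + 11)/6 = 48/6 = 8; σ²_A = ((11−5)/6)² = 1.000
te_B = (9 + 4·11 + 19)/6 = 72/6 = 12; σ²_B = ((19−9)/6)² = 2.778
te_C = (2 + 4·4 + 6)/6 = 24/6 = 4; σ²_C = ((6−2)/6)² = 0.444
te_D = (1 + 4·4 + 19)/6 = 36/6 = 6; σ²_D = ((19−1)/6)² = 9.000
te_E = (11 + 4·13 + 21)/6 = 84/6 = 14; σ²_E = ((21−11)/6)² = 2.778
te_F = (1 + 4·2 + 3)/6 = 12/6 = 2; σ²_F = ((3−1)/6)² = 0.111
te_G = (3 + 4·4 + 5)/6 = 24/6 = 4; σ²_G = ((5−3)/6)² = 0.111

Forward pass:
ES_A = 0; EF_A = 8
ES_B = 0; EF_B = 12
ES_C = 0; EF_C = 4
ES_D = 4; EF_D = 4+6 = 10
ES_E = 8; EF_E = 8+14 = 22
ES_F = 8; EF_F = 8+2 = 10
ES_G = max(EF_B=12, EF_C=4, EF_D=10, EF_E=22, EF_F=10) = 22; EF_G = 22+4 = 26
Expected project duration μ = 26 days. Critical path: A → E → G.

Variance along critical path = 1.000 + 2.778 + 0.111 = 3.889; σ = √3.889 = 1.972 days.
Z = (29 − 26) / 1.972 = 1.521
P(T ≤ 29) = Φ(1.521) ≈ 0.936

0.936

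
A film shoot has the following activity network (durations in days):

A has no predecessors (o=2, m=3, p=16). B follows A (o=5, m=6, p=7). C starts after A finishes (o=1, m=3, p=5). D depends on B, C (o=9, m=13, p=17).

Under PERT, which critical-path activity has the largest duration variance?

te_A = (2 + 4·3 + 16)/6 = 30/6 = 5; σ²_A = ((16−2)/6)² = 5.444
te_B = (5 + 4·6 + 7)/6 = 36/6 = 6; σ²_B = ((7−5)/6)² = 0.111
te_C = (1 + 4·3 + 5)/6 = 18/6 = 3; σ²_C = ((5−1)/6)² = 0.444
te_D = (9 + 4·13 + 17)/6 = 78/6 = 13; σ²_D = ((17−9)/6)² = 1.778

Forward pass:
ES_A = 0; EF_A = 5
ES_B = 5; EF_B = 5+6 = 11
ES_C = 5; EF_C = 5+3 = 8
ES_D = max(EF_B=11, EF_C=8) = 11; EF_D = 11+13 = 24
Expected project duration μ = 24 days. Critical path: A → B → D.

Variances on critical path: σ²_A=5.444, σ²_B=0.111, σ²_D=1.778.
Largest is σ²_A = 5.444.

A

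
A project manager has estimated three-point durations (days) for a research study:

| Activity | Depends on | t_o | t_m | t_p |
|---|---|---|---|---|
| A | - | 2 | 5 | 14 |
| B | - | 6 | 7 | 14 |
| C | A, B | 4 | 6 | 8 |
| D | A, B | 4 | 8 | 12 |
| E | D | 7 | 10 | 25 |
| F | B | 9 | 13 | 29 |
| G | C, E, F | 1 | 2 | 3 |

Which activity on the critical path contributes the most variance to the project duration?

te_A = (2 + 4·5 + 14)/6 = 36/6 = 6; σ²_A = ((14−2)/6)² = 4.000
te_B = (6 + 4·7 + 14)/6 = 48/6 = 8; σ²_B = ((14−6)/6)² = 1.778
te_C = (4 + 4·6 + 8)/6 = 36/6 = 6; σ²_C = ((8−4)/6)² = 0.444
te_D = (4 + 4·8 + 12)/6 = 48/6 = 8; σ²_D = ((12−4)/6)² = 1.778
te_E = (7 + 4·10 + 25)/6 = 72/6 = 12; σ²_E = ((25−7)/6)² = 9.000
te_F = (9 + 4·13 + 29)/6 = 90/6 = 15; σ²_F = ((29−9)/6)² = 11.111
te_G = (1 + 4·2 + 3)/6 = 12/6 = 2; σ²_G = ((3−1)/6)² = 0.111

Forward pass:
ES_A = 0; EF_A = 6
ES_B = 0; EF_B = 8
ES_C = max(EF_A=6, EF_B=8) = 8; EF_C = 8+6 = 14
ES_D = max(EF_A=6, EF_B=8) = 8; EF_D = 8+8 = 16
ES_E = 16; EF_E = 16+12 = 28
ES_F = 8; EF_F = 8+15 = 23
ES_G = max(EF_C=14, EF_E=28, EF_F=23) = 28; EF_G = 28+2 = 30
Expected project duration μ = 30 days. Critical path: B → D → E → G.

Variances on critical path: σ²_B=1.778, σ²_D=1.778, σ²_E=9.000, σ²_G=0.111.
Largest is σ²_E = 9.000.

E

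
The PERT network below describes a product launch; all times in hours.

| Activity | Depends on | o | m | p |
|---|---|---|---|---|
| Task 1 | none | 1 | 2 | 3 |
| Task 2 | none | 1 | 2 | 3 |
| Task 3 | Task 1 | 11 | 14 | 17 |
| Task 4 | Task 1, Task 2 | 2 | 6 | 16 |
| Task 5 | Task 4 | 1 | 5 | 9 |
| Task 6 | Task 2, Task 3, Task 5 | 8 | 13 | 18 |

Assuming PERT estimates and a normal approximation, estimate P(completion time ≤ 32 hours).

0.936

te_Task 1 = (1 + 4·2 + 3)/6 = 12/6 = 2; σ²_Task 1 = ((3−1)/6)² = 0.111
te_Task 2 = (1 + 4·2 + 3)/6 = 12/6 = 2; σ²_Task 2 = ((3−1)/6)² = 0.111
te_Task 3 = (11 + 4·14 + 17)/6 = 84/6 = 14; σ²_Task 3 = ((17−11)/6)² = 1.000
te_Task 4 = (2 + 4·6 + 16)/6 = 42/6 = 7; σ²_Task 4 = ((16−2)/6)² = 5.444
te_Task 5 = (1 + 4·5 + 9)/6 = 30/6 = 5; σ²_Task 5 = ((9−1)/6)² = 1.778
te_Task 6 = (8 + 4·13 + 18)/6 = 78/6 = 13; σ²_Task 6 = ((18−8)/6)² = 2.778

Forward pass:
ES_Task 1 = 0; EF_Task 1 = 2
ES_Task 2 = 0; EF_Task 2 = 2
ES_Task 3 = 2; EF_Task 3 = 2+14 = 16
ES_Task 4 = max(EF_Task 1=2, EF_Task 2=2) = 2; EF_Task 4 = 2+7 = 9
ES_Task 5 = 9; EF_Task 5 = 9+5 = 14
ES_Task 6 = max(EF_Task 2=2, EF_Task 3=16, EF_Task 5=14) = 16; EF_Task 6 = 16+13 = 29
Expected project duration μ = 29 hours. Critical path: Task 1 → Task 3 → Task 6.

Variance along critical path = 0.111 + 1.000 + 2.778 = 3.889; σ = √3.889 = 1.972 hours.
Z = (32 − 29) / 1.972 = 1.521
P(T ≤ 32) = Φ(1.521) ≈ 0.936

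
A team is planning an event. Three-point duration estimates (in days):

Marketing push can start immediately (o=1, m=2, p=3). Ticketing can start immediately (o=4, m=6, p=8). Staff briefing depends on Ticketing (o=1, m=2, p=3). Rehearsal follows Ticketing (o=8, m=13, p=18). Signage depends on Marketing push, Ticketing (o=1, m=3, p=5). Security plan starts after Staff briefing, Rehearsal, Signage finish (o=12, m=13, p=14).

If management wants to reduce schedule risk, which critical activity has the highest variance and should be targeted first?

te_Marketing push = (1 + 4·2 + 3)/6 = 12/6 = 2; σ²_Marketing push = ((3−1)/6)² = 0.111
te_Ticketing = (4 + 4·6 + 8)/6 = 36/6 = 6; σ²_Ticketing = ((8−4)/6)² = 0.444
te_Staff briefing = (1 + 4·2 + 3)/6 = 12/6 = 2; σ²_Staff briefing = ((3−1)/6)² = 0.111
te_Rehearsal = (8 + 4·13 + 18)/6 = 78/6 = 13; σ²_Rehearsal = ((18−8)/6)² = 2.778
te_Signage = (1 + 4·3 + 5)/6 = 18/6 = 3; σ²_Signage = ((5−1)/6)² = 0.444
te_Security plan = (12 + 4·13 + 14)/6 = 78/6 = 13; σ²_Security plan = ((14−12)/6)² = 0.111

Forward pass:
ES_Marketing push = 0; EF_Marketing push = 2
ES_Ticketing = 0; EF_Ticketing = 6
ES_Staff briefing = 6; EF_Staff briefing = 6+2 = 8
ES_Rehearsal = 6; EF_Rehearsal = 6+13 = 19
ES_Signage = max(EF_Marketing push=2, EF_Ticketing=6) = 6; EF_Signage = 6+3 = 9
ES_Security plan = max(EF_Staff briefing=8, EF_Rehearsal=19, EF_Signage=9) = 19; EF_Security plan = 19+13 = 32
Expected project duration μ = 32 days. Critical path: Ticketing → Rehearsal → Security plan.

Variances on critical path: σ²_Ticketing=0.444, σ²_Rehearsal=2.778, σ²_Security plan=0.111.
Largest is σ²_Rehearsal = 2.778.

Rehearsal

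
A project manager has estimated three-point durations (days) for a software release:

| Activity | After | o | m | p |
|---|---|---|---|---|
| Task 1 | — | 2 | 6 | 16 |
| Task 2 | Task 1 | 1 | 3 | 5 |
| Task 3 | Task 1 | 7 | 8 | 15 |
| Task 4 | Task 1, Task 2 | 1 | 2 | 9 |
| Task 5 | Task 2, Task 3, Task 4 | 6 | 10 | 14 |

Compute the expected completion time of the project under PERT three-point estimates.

26 days

te_Task 1 = (2 + 4·6 + 16)/6 = 42/6 = 7
te_Task 2 = (1 + 4·3 + 5)/6 = 18/6 = 3
te_Task 3 = (7 + 4·8 + 15)/6 = 54/6 = 9
te_Task 4 = (1 + 4·2 + 9)/6 = 18/6 = 3
te_Task 5 = (6 + 4·10 + 14)/6 = 60/6 = 10

Forward pass:
ES_Task 1 = 0; EF_Task 1 = 7
ES_Task 2 = 7; EF_Task 2 = 7+3 = 10
ES_Task 3 = 7; EF_Task 3 = 7+9 = 16
ES_Task 4 = max(EF_Task 1=7, EF_Task 2=10) = 10; EF_Task 4 = 10+3 = 13
ES_Task 5 = max(EF_Task 2=10, EF_Task 3=16, EF_Task 4=13) = 16; EF_Task 5 = 16+10 = 26
Expected project duration μ = 26 days. Critical path: Task 1 → Task 3 → Task 5.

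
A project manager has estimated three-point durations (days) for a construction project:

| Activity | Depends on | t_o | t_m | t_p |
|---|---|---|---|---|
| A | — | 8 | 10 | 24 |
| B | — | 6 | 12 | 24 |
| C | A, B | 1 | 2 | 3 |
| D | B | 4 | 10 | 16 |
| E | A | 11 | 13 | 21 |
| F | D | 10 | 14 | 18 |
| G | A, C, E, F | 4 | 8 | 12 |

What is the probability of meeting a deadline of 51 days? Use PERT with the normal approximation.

0.930

te_A = (8 + 4·10 + 24)/6 = 72/6 = 12; σ²_A = ((24−8)/6)² = 7.111
te_B = (6 + 4·12 + 24)/6 = 78/6 = 13; σ²_B = ((24−6)/6)² = 9.000
te_C = (1 + 4·2 + 3)/6 = 12/6 = 2; σ²_C = ((3−1)/6)² = 0.111
te_D = (4 + 4·10 + 16)/6 = 60/6 = 10; σ²_D = ((16−4)/6)² = 4.000
te_E = (11 + 4·13 + 21)/6 = 84/6 = 14; σ²_E = ((21−11)/6)² = 2.778
te_F = (10 + 4·14 + 18)/6 = 84/6 = 14; σ²_F = ((18−10)/6)² = 1.778
te_G = (4 + 4·8 + 12)/6 = 48/6 = 8; σ²_G = ((12−4)/6)² = 1.778

Forward pass:
ES_A = 0; EF_A = 12
ES_B = 0; EF_B = 13
ES_C = max(EF_A=12, EF_B=13) = 13; EF_C = 13+2 = 15
ES_D = 13; EF_D = 13+10 = 23
ES_E = 12; EF_E = 12+14 = 26
ES_F = 23; EF_F = 23+14 = 37
ES_G = max(EF_A=12, EF_C=15, EF_E=26, EF_F=37) = 37; EF_G = 37+8 = 45
Expected project duration μ = 45 days. Critical path: B → D → F → G.

Variance along critical path = 9.000 + 4.000 + 1.778 + 1.778 = 16.556; σ = √16.556 = 4.069 days.
Z = (51 − 45) / 4.069 = 1.475
P(T ≤ 51) = Φ(1.475) ≈ 0.930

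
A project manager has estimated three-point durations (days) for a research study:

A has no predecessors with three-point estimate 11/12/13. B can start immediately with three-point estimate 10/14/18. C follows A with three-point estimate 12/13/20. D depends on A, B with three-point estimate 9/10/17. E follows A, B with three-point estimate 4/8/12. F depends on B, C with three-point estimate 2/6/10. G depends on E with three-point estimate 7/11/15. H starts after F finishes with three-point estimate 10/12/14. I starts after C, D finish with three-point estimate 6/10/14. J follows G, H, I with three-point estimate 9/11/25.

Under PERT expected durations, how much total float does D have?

9 days

te_A = (11 + 4·12 + 13)/6 = 72/6 = 12
te_B = (10 + 4·14 + 18)/6 = 84/6 = 14
te_C = (12 + 4·13 + 20)/6 = 84/6 = 14
te_D = (9 + 4·10 + 17)/6 = 66/6 = 11
te_E = (4 + 4·8 + 12)/6 = 48/6 = 8
te_F = (2 + 4·6 + 10)/6 = 36/6 = 6
te_G = (7 + 4·11 + 15)/6 = 66/6 = 11
te_H = (10 + 4·12 + 14)/6 = 72/6 = 12
te_I = (6 + 4·10 + 14)/6 = 60/6 = 10
te_J = (9 + 4·11 + 25)/6 = 78/6 = 13

Forward pass:
ES_A = 0; EF_A = 12
ES_B = 0; EF_B = 14
ES_C = 12; EF_C = 12+14 = 26
ES_D = max(EF_A=12, EF_B=14) = 14; EF_D = 14+11 = 25
ES_E = max(EF_A=12, EF_B=14) = 14; EF_E = 14+8 = 22
ES_F = max(EF_B=14, EF_C=26) = 26; EF_F = 26+6 = 32
ES_G = 22; EF_G = 22+11 = 33
ES_H = 32; EF_H = 32+12 = 44
ES_I = max(EF_C=26, EF_D=25) = 26; EF_I = 26+10 = 36
ES_J = max(EF_G=33, EF_H=44, EF_I=36) = 44; EF_J = 44+13 = 57
Expected project duration μ = 57 days. Critical path: A → C → F → H → J.

Backward pass:
LF_J = 57; LS_J = 57−13 = 44
LF_I = LS_J = 44; LS_I = 44−10 = 34
LF_H = LS_J = 44; LS_H = 44−12 = 32
LF_G = LS_J = 44; LS_G = 44−11 = 33
LF_F = LS_H = 32; LS_F = 32−6 = 26
LF_E = LS_G = 33; LS_E = 33−8 = 25
LF_D = LS_I = 34; LS_D = 34−11 = 23
LF_C = min(LS_F=26, LS_I=34) = 26; LS_C = 26−14 = 12
LF_B = min(LS_D=23, LS_E=25, LS_F=26) = 23; LS_B = 23−14 = 9
LF_A = min(LS_C=12, LS_D=23, LS_E=25) = 12; LS_A = 12−12 = 0
Slack_D = LS_D − ES_D = 23 − 14 = 9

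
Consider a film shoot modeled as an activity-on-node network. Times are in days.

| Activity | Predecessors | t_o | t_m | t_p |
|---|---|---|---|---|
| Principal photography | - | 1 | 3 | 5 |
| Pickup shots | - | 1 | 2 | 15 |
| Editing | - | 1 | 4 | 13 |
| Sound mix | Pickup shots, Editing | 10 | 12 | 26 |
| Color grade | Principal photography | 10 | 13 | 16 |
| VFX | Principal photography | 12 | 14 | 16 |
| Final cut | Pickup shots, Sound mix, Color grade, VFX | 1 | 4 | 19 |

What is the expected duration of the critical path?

25 days

te_Principal photography = (1 + 4·3 + 5)/6 = 18/6 = 3
te_Pickup shots = (1 + 4·2 + 15)/6 = 24/6 = 4
te_Editing = (1 + 4·4 + 13)/6 = 30/6 = 5
te_Sound mix = (10 + 4·12 + 26)/6 = 84/6 = 14
te_Color grade = (10 + 4·13 + 16)/6 = 78/6 = 13
te_VFX = (12 + 4·14 + 16)/6 = 84/6 = 14
te_Final cut = (1 + 4·4 + 19)/6 = 36/6 = 6

Forward pass:
ES_Principal photography = 0; EF_Principal photography = 3
ES_Pickup shots = 0; EF_Pickup shots = 4
ES_Editing = 0; EF_Editing = 5
ES_Sound mix = max(EF_Pickup shots=4, EF_Editing=5) = 5; EF_Sound mix = 5+14 = 19
ES_Color grade = 3; EF_Color grade = 3+13 = 16
ES_VFX = 3; EF_VFX = 3+14 = 17
ES_Final cut = max(EF_Pickup shots=4, EF_Sound mix=19, EF_Color grade=16, EF_VFX=17) = 19; EF_Final cut = 19+6 = 25
Expected project duration μ = 25 days. Critical path: Editing → Sound mix → Final cut.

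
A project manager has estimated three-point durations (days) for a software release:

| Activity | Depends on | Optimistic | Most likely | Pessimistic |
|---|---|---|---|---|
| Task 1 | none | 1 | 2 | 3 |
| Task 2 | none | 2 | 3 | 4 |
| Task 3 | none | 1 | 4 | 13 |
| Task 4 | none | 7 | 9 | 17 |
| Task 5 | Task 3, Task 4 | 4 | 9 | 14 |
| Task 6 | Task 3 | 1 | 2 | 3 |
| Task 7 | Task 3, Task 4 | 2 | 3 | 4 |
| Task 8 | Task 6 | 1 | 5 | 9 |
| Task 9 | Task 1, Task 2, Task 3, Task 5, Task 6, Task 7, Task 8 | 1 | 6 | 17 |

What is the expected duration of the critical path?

te_Task 1 = (1 + 4·2 + 3)/6 = 12/6 = 2
te_Task 2 = (2 + 4·3 + 4)/6 = 18/6 = 3
te_Task 3 = (1 + 4·4 + 13)/6 = 30/6 = 5
te_Task 4 = (7 + 4·9 + 17)/6 = 60/6 = 10
te_Task 5 = (4 + 4·9 + 14)/6 = 54/6 = 9
te_Task 6 = (1 + 4·2 + 3)/6 = 12/6 = 2
te_Task 7 = (2 + 4·3 + 4)/6 = 18/6 = 3
te_Task 8 = (1 + 4·5 + 9)/6 = 30/6 = 5
te_Task 9 = (1 + 4·6 + 17)/6 = 42/6 = 7

Forward pass:
ES_Task 1 = 0; EF_Task 1 = 2
ES_Task 2 = 0; EF_Task 2 = 3
ES_Task 3 = 0; EF_Task 3 = 5
ES_Task 4 = 0; EF_Task 4 = 10
ES_Task 5 = max(EF_Task 3=5, EF_Task 4=10) = 10; EF_Task 5 = 10+9 = 19
ES_Task 6 = 5; EF_Task 6 = 5+2 = 7
ES_Task 7 = max(EF_Task 3=5, EF_Task 4=10) = 10; EF_Task 7 = 10+3 = 13
ES_Task 8 = 7; EF_Task 8 = 7+5 = 12
ES_Task 9 = max(EF_Task 1=2, EF_Task 2=3, EF_Task 3=5, EF_Task 5=19, EF_Task 6=7, EF_Task 7=13, EF_Task 8=12) = 19; EF_Task 9 = 19+7 = 26
Expected project duration μ = 26 days. Critical path: Task 4 → Task 5 → Task 9.

26 days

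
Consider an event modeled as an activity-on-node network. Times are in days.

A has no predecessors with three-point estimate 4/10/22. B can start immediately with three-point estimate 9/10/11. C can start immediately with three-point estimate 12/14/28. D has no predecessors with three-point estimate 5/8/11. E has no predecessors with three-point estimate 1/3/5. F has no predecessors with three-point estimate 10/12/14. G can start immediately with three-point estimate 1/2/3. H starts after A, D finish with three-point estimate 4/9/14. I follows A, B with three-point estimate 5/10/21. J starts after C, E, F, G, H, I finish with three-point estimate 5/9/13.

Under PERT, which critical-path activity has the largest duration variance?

A

te_A = (4 + 4·10 + 22)/6 = 66/6 = 11; σ²_A = ((22−4)/6)² = 9.000
te_B = (9 + 4·10 + 11)/6 = 60/6 = 10; σ²_B = ((11−9)/6)² = 0.111
te_C = (12 + 4·14 + 28)/6 = 96/6 = 16; σ²_C = ((28−12)/6)² = 7.111
te_D = (5 + 4·8 + 11)/6 = 48/6 = 8; σ²_D = ((11−5)/6)² = 1.000
te_E = (1 + 4·3 + 5)/6 = 18/6 = 3; σ²_E = ((5−1)/6)² = 0.444
te_F = (10 + 4·12 + 14)/6 = 72/6 = 12; σ²_F = ((14−10)/6)² = 0.444
te_G = (1 + 4·2 + 3)/6 = 12/6 = 2; σ²_G = ((3−1)/6)² = 0.111
te_H = (4 + 4·9 + 14)/6 = 54/6 = 9; σ²_H = ((14−4)/6)² = 2.778
te_I = (5 + 4·10 + 21)/6 = 66/6 = 11; σ²_I = ((21−5)/6)² = 7.111
te_J = (5 + 4·9 + 13)/6 = 54/6 = 9; σ²_J = ((13−5)/6)² = 1.778

Forward pass:
ES_A = 0; EF_A = 11
ES_B = 0; EF_B = 10
ES_C = 0; EF_C = 16
ES_D = 0; EF_D = 8
ES_E = 0; EF_E = 3
ES_F = 0; EF_F = 12
ES_G = 0; EF_G = 2
ES_H = max(EF_A=11, EF_D=8) = 11; EF_H = 11+9 = 20
ES_I = max(EF_A=11, EF_B=10) = 11; EF_I = 11+11 = 22
ES_J = max(EF_C=16, EF_E=3, EF_F=12, EF_G=2, EF_H=20, EF_I=22) = 22; EF_J = 22+9 = 31
Expected project duration μ = 31 days. Critical path: A → I → J.

Variances on critical path: σ²_A=9.000, σ²_I=7.111, σ²_J=1.778.
Largest is σ²_A = 9.000.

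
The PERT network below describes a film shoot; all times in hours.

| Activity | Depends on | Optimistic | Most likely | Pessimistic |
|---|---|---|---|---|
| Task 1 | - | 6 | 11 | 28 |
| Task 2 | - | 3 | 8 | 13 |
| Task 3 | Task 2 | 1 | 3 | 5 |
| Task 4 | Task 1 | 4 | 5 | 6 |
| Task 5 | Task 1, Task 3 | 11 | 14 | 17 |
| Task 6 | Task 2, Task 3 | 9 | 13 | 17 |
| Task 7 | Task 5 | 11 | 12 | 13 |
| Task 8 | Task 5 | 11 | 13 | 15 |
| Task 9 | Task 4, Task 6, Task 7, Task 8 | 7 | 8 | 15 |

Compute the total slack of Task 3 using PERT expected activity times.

2 hours

te_Task 1 = (6 + 4·11 + 28)/6 = 78/6 = 13
te_Task 2 = (3 + 4·8 + 13)/6 = 48/6 = 8
te_Task 3 = (1 + 4·3 + 5)/6 = 18/6 = 3
te_Task 4 = (4 + 4·5 + 6)/6 = 30/6 = 5
te_Task 5 = (11 + 4·14 + 17)/6 = 84/6 = 14
te_Task 6 = (9 + 4·13 + 17)/6 = 78/6 = 13
te_Task 7 = (11 + 4·12 + 13)/6 = 72/6 = 12
te_Task 8 = (11 + 4·13 + 15)/6 = 78/6 = 13
te_Task 9 = (7 + 4·8 + 15)/6 = 54/6 = 9

Forward pass:
ES_Task 1 = 0; EF_Task 1 = 13
ES_Task 2 = 0; EF_Task 2 = 8
ES_Task 3 = 8; EF_Task 3 = 8+3 = 11
ES_Task 4 = 13; EF_Task 4 = 13+5 = 18
ES_Task 5 = max(EF_Task 1=13, EF_Task 3=11) = 13; EF_Task 5 = 13+14 = 27
ES_Task 6 = max(EF_Task 2=8, EF_Task 3=11) = 11; EF_Task 6 = 11+13 = 24
ES_Task 7 = 27; EF_Task 7 = 27+12 = 39
ES_Task 8 = 27; EF_Task 8 = 27+13 = 40
ES_Task 9 = max(EF_Task 4=18, EF_Task 6=24, EF_Task 7=39, EF_Task 8=40) = 40; EF_Task 9 = 40+9 = 49
Expected project duration μ = 49 hours. Critical path: Task 1 → Task 5 → Task 8 → Task 9.

Backward pass:
LF_Task 9 = 49; LS_Task 9 = 49−9 = 40
LF_Task 8 = LS_Task 9 = 40; LS_Task 8 = 40−13 = 27
LF_Task 7 = LS_Task 9 = 40; LS_Task 7 = 40−12 = 28
LF_Task 6 = LS_Task 9 = 40; LS_Task 6 = 40−13 = 27
LF_Task 5 = min(LS_Task 7=28, LS_Task 8=27) = 27; LS_Task 5 = 27−14 = 13
LF_Task 4 = LS_Task 9 = 40; LS_Task 4 = 40−5 = 35
LF_Task 3 = min(LS_Task 5=13, LS_Task 6=27) = 13; LS_Task 3 = 13−3 = 10
LF_Task 2 = min(LS_Task 3=10, LS_Task 6=27) = 10; LS_Task 2 = 10−8 = 2
LF_Task 1 = min(LS_Task 4=35, LS_Task 5=13) = 13; LS_Task 1 = 13−13 = 0
Slack_Task 3 = LS_Task 3 − ES_Task 3 = 10 − 8 = 2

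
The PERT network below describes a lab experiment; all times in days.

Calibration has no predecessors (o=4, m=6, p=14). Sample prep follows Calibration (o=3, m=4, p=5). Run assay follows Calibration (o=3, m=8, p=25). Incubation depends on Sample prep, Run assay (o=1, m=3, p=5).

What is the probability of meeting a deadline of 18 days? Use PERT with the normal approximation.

te_Calibration = (4 + 4·6 + 14)/6 = 42/6 = 7; σ²_Calibration = ((14−4)/6)² = 2.778
te_Sample prep = (3 + 4·4 + 5)/6 = 24/6 = 4; σ²_Sample prep = ((5−3)/6)² = 0.111
te_Run assay = (3 + 4·8 + 25)/6 = 60/6 = 10; σ²_Run assay = ((25−3)/6)² = 13.444
te_Incubation = (1 + 4·3 + 5)/6 = 18/6 = 3; σ²_Incubation = ((5−1)/6)² = 0.444

Forward pass:
ES_Calibration = 0; EF_Calibration = 7
ES_Sample prep = 7; EF_Sample prep = 7+4 = 11
ES_Run assay = 7; EF_Run assay = 7+10 = 17
ES_Incubation = max(EF_Sample prep=11, EF_Run assay=17) = 17; EF_Incubation = 17+3 = 20
Expected project duration μ = 20 days. Critical path: Calibration → Run assay → Incubation.

Variance along critical path = 2.778 + 13.444 + 0.444 = 16.667; σ = √16.667 = 4.082 days.
Z = (18 − 20) / 4.082 = -0.490
P(T ≤ 18) = Φ(-0.490) ≈ 0.312

0.312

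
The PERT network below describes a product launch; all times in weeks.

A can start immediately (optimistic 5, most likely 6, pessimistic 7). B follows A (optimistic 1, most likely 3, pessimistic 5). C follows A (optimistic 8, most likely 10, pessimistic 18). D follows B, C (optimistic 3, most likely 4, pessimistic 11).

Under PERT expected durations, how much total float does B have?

8 weeks

te_A = (5 + 4·6 + 7)/6 = 36/6 = 6
te_B = (1 + 4·3 + 5)/6 = 18/6 = 3
te_C = (8 + 4·10 + 18)/6 = 66/6 = 11
te_D = (3 + 4·4 + 11)/6 = 30/6 = 5

Forward pass:
ES_A = 0; EF_A = 6
ES_B = 6; EF_B = 6+3 = 9
ES_C = 6; EF_C = 6+11 = 17
ES_D = max(EF_B=9, EF_C=17) = 17; EF_D = 17+5 = 22
Expected project duration μ = 22 weeks. Critical path: A → C → D.

Backward pass:
LF_D = 22; LS_D = 22−5 = 17
LF_C = LS_D = 17; LS_C = 17−11 = 6
LF_B = LS_D = 17; LS_B = 17−3 = 14
LF_A = min(LS_B=14, LS_C=6) = 6; LS_A = 6−6 = 0
Slack_B = LS_B − ES_B = 14 − 6 = 8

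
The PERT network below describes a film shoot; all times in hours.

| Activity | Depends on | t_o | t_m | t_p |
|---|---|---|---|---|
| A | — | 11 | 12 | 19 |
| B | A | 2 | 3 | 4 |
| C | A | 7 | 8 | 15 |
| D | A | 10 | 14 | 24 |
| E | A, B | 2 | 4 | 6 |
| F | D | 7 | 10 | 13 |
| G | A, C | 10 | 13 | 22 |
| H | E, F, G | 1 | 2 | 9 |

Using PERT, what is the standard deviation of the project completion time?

3.16 hours

te_A = (11 + 4·12 + 19)/6 = 78/6 = 13; σ²_A = ((19−11)/6)² = 1.778
te_B = (2 + 4·3 + 4)/6 = 18/6 = 3; σ²_B = ((4−2)/6)² = 0.111
te_C = (7 + 4·8 + 15)/6 = 54/6 = 9; σ²_C = ((15−7)/6)² = 1.778
te_D = (10 + 4·14 + 24)/6 = 90/6 = 15; σ²_D = ((24−10)/6)² = 5.444
te_E = (2 + 4·4 + 6)/6 = 24/6 = 4; σ²_E = ((6−2)/6)² = 0.444
te_F = (7 + 4·10 + 13)/6 = 60/6 = 10; σ²_F = ((13−7)/6)² = 1.000
te_G = (10 + 4·13 + 22)/6 = 84/6 = 14; σ²_G = ((22−10)/6)² = 4.000
te_H = (1 + 4·2 + 9)/6 = 18/6 = 3; σ²_H = ((9−1)/6)² = 1.778

Forward pass:
ES_A = 0; EF_A = 13
ES_B = 13; EF_B = 13+3 = 16
ES_C = 13; EF_C = 13+9 = 22
ES_D = 13; EF_D = 13+15 = 28
ES_E = max(EF_A=13, EF_B=16) = 16; EF_E = 16+4 = 20
ES_F = 28; EF_F = 28+10 = 38
ES_G = max(EF_A=13, EF_C=22) = 22; EF_G = 22+14 = 36
ES_H = max(EF_E=20, EF_F=38, EF_G=36) = 38; EF_H = 38+3 = 41
Expected project duration μ = 41 hours. Critical path: A → D → F → H.

Variance along critical path = 1.778 + 5.444 + 1.000 + 1.778 = 10.000
σ = √10.000 = 3.162 hours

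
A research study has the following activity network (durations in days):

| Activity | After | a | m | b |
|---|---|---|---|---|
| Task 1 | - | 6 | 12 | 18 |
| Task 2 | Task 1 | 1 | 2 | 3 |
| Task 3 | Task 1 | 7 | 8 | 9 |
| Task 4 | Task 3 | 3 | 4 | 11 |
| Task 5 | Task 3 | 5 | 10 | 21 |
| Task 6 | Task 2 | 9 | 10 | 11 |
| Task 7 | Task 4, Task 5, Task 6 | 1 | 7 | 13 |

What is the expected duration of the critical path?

te_Task 1 = (6 + 4·12 + 18)/6 = 72/6 = 12
te_Task 2 = (1 + 4·2 + 3)/6 = 12/6 = 2
te_Task 3 = (7 + 4·8 + 9)/6 = 48/6 = 8
te_Task 4 = (3 + 4·4 + 11)/6 = 30/6 = 5
te_Task 5 = (5 + 4·10 + 21)/6 = 66/6 = 11
te_Task 6 = (9 + 4·10 + 11)/6 = 60/6 = 10
te_Task 7 = (1 + 4·7 + 13)/6 = 42/6 = 7

Forward pass:
ES_Task 1 = 0; EF_Task 1 = 12
ES_Task 2 = 12; EF_Task 2 = 12+2 = 14
ES_Task 3 = 12; EF_Task 3 = 12+8 = 20
ES_Task 4 = 20; EF_Task 4 = 20+5 = 25
ES_Task 5 = 20; EF_Task 5 = 20+11 = 31
ES_Task 6 = 14; EF_Task 6 = 14+10 = 24
ES_Task 7 = max(EF_Task 4=25, EF_Task 5=31, EF_Task 6=24) = 31; EF_Task 7 = 31+7 = 38
Expected project duration μ = 38 days. Critical path: Task 1 → Task 3 → Task 5 → Task 7.

38 days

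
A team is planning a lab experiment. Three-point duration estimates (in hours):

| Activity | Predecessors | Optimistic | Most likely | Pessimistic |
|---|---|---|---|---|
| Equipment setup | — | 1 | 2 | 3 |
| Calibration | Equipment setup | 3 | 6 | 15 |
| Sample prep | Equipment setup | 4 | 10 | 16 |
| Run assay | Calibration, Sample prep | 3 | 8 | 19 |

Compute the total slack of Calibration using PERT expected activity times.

te_Equipment setup = (1 + 4·2 + 3)/6 = 12/6 = 2
te_Calibration = (3 + 4·6 + 15)/6 = 42/6 = 7
te_Sample prep = (4 + 4·10 + 16)/6 = 60/6 = 10
te_Run assay = (3 + 4·8 + 19)/6 = 54/6 = 9

Forward pass:
ES_Equipment setup = 0; EF_Equipment setup = 2
ES_Calibration = 2; EF_Calibration = 2+7 = 9
ES_Sample prep = 2; EF_Sample prep = 2+10 = 12
ES_Run assay = max(EF_Calibration=9, EF_Sample prep=12) = 12; EF_Run assay = 12+9 = 21
Expected project duration μ = 21 hours. Critical path: Equipment setup → Sample prep → Run assay.

Backward pass:
LF_Run assay = 21; LS_Run assay = 21−9 = 12
LF_Sample prep = LS_Run assay = 12; LS_Sample prep = 12−10 = 2
LF_Calibration = LS_Run assay = 12; LS_Calibration = 12−7 = 5
LF_Equipment setup = min(LS_Calibration=5, LS_Sample prep=2) = 2; LS_Equipment setup = 2−2 = 0
Slack_Calibration = LS_Calibration − ES_Calibration = 5 − 2 = 3

3 hours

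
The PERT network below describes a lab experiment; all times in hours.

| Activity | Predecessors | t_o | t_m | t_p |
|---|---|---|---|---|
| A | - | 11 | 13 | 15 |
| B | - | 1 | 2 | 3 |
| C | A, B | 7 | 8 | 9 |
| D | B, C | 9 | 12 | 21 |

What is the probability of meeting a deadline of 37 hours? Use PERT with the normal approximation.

te_A = (11 + 4·13 + 15)/6 = 78/6 = 13; σ²_A = ((15−11)/6)² = 0.444
te_B = (1 + 4·2 + 3)/6 = 12/6 = 2; σ²_B = ((3−1)/6)² = 0.111
te_C = (7 + 4·8 + 9)/6 = 48/6 = 8; σ²_C = ((9−7)/6)² = 0.111
te_D = (9 + 4·12 + 21)/6 = 78/6 = 13; σ²_D = ((21−9)/6)² = 4.000

Forward pass:
ES_A = 0; EF_A = 13
ES_B = 0; EF_B = 2
ES_C = max(EF_A=13, EF_B=2) = 13; EF_C = 13+8 = 21
ES_D = max(EF_B=2, EF_C=21) = 21; EF_D = 21+13 = 34
Expected project duration μ = 34 hours. Critical path: A → C → D.

Variance along critical path = 0.444 + 0.111 + 4.000 = 4.556; σ = √4.556 = 2.134 hours.
Z = (37 − 34) / 2.134 = 1.406
P(T ≤ 37) = Φ(1.406) ≈ 0.920

0.920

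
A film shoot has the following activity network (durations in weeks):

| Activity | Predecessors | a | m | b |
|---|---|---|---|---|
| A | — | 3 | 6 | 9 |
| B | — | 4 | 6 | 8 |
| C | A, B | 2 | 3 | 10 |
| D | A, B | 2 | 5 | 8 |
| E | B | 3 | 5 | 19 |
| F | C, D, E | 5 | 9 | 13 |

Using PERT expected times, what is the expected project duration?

22 weeks

te_A = (3 + 4·6 + 9)/6 = 36/6 = 6
te_B = (4 + 4·6 + 8)/6 = 36/6 = 6
te_C = (2 + 4·3 + 10)/6 = 24/6 = 4
te_D = (2 + 4·5 + 8)/6 = 30/6 = 5
te_E = (3 + 4·5 + 19)/6 = 42/6 = 7
te_F = (5 + 4·9 + 13)/6 = 54/6 = 9

Forward pass:
ES_A = 0; EF_A = 6
ES_B = 0; EF_B = 6
ES_C = max(EF_A=6, EF_B=6) = 6; EF_C = 6+4 = 10
ES_D = max(EF_A=6, EF_B=6) = 6; EF_D = 6+5 = 11
ES_E = 6; EF_E = 6+7 = 13
ES_F = max(EF_C=10, EF_D=11, EF_E=13) = 13; EF_F = 13+9 = 22
Expected project duration μ = 22 weeks. Critical path: B → E → F.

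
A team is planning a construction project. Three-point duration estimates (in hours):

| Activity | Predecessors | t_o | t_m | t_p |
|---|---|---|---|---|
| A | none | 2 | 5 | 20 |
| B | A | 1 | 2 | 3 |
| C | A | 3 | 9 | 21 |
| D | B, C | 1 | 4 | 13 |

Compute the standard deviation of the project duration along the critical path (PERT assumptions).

te_A = (2 + 4·5 + 20)/6 = 42/6 = 7; σ²_A = ((20−2)/6)² = 9.000
te_B = (1 + 4·2 + 3)/6 = 12/6 = 2; σ²_B = ((3−1)/6)² = 0.111
te_C = (3 + 4·9 + 21)/6 = 60/6 = 10; σ²_C = ((21−3)/6)² = 9.000
te_D = (1 + 4·4 + 13)/6 = 30/6 = 5; σ²_D = ((13−1)/6)² = 4.000

Forward pass:
ES_A = 0; EF_A = 7
ES_B = 7; EF_B = 7+2 = 9
ES_C = 7; EF_C = 7+10 = 17
ES_D = max(EF_B=9, EF_C=17) = 17; EF_D = 17+5 = 22
Expected project duration μ = 22 hours. Critical path: A → C → D.

Variance along critical path = 9.000 + 9.000 + 4.000 = 22.000
σ = √22.000 = 4.690 hours

4.69 hours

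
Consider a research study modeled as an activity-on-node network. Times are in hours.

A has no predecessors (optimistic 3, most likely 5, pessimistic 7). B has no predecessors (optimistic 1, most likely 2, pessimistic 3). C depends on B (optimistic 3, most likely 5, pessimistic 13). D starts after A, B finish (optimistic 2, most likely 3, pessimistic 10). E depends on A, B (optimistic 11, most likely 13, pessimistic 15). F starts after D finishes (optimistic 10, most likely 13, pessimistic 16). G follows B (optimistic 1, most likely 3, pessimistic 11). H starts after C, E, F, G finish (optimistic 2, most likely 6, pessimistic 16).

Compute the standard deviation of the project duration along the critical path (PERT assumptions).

te_A = (3 + 4·5 + 7)/6 = 30/6 = 5; σ²_A = ((7−3)/6)² = 0.444
te_B = (1 + 4·2 + 3)/6 = 12/6 = 2; σ²_B = ((3−1)/6)² = 0.111
te_C = (3 + 4·5 + 13)/6 = 36/6 = 6; σ²_C = ((13−3)/6)² = 2.778
te_D = (2 + 4·3 + 10)/6 = 24/6 = 4; σ²_D = ((10−2)/6)² = 1.778
te_E = (11 + 4·13 + 15)/6 = 78/6 = 13; σ²_E = ((15−11)/6)² = 0.444
te_F = (10 + 4·13 + 16)/6 = 78/6 = 13; σ²_F = ((16−10)/6)² = 1.000
te_G = (1 + 4·3 + 11)/6 = 24/6 = 4; σ²_G = ((11−1)/6)² = 2.778
te_H = (2 + 4·6 + 16)/6 = 42/6 = 7; σ²_H = ((16−2)/6)² = 5.444

Forward pass:
ES_A = 0; EF_A = 5
ES_B = 0; EF_B = 2
ES_C = 2; EF_C = 2+6 = 8
ES_D = max(EF_A=5, EF_B=2) = 5; EF_D = 5+4 = 9
ES_E = max(EF_A=5, EF_B=2) = 5; EF_E = 5+13 = 18
ES_F = 9; EF_F = 9+13 = 22
ES_G = 2; EF_G = 2+4 = 6
ES_H = max(EF_C=8, EF_E=18, EF_F=22, EF_G=6) = 22; EF_H = 22+7 = 29
Expected project duration μ = 29 hours. Critical path: A → D → F → H.

Variance along critical path = 0.444 + 1.778 + 1.000 + 5.444 = 8.667
σ = √8.667 = 2.944 hours

2.94 hours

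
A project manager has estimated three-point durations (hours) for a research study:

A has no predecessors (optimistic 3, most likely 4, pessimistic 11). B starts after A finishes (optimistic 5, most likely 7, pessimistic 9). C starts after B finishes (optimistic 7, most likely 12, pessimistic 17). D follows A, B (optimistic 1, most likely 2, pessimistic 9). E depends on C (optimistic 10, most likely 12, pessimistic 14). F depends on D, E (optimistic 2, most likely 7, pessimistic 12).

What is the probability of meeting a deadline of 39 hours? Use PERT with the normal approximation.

0.082

te_A = (3 + 4·4 + 11)/6 = 30/6 = 5; σ²_A = ((11−3)/6)² = 1.778
te_B = (5 + 4·7 + 9)/6 = 42/6 = 7; σ²_B = ((9−5)/6)² = 0.444
te_C = (7 + 4·12 + 17)/6 = 72/6 = 12; σ²_C = ((17−7)/6)² = 2.778
te_D = (1 + 4·2 + 9)/6 = 18/6 = 3; σ²_D = ((9−1)/6)² = 1.778
te_E = (10 + 4·12 + 14)/6 = 72/6 = 12; σ²_E = ((14−10)/6)² = 0.444
te_F = (2 + 4·7 + 12)/6 = 42/6 = 7; σ²_F = ((12−2)/6)² = 2.778

Forward pass:
ES_A = 0; EF_A = 5
ES_B = 5; EF_B = 5+7 = 12
ES_C = 12; EF_C = 12+12 = 24
ES_D = max(EF_A=5, EF_B=12) = 12; EF_D = 12+3 = 15
ES_E = 24; EF_E = 24+12 = 36
ES_F = max(EF_D=15, EF_E=36) = 36; EF_F = 36+7 = 43
Expected project duration μ = 43 hours. Critical path: A → B → C → E → F.

Variance along critical path = 1.778 + 0.444 + 2.778 + 0.444 + 2.778 = 8.222; σ = √8.222 = 2.867 hours.
Z = (39 − 43) / 2.867 = -1.395
P(T ≤ 39) = Φ(-1.395) ≈ 0.082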